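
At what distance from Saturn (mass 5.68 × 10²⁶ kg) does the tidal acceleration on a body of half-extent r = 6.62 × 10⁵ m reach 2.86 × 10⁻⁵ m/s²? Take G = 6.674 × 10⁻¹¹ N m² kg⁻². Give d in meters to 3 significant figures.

1.21 × 10⁹ m

2GMr/d³ = a_tidal  ⇒  d = (2GMr / a_tidal)^(1/3)
d = (2 × 6.674×10⁻¹¹ × (5.68 × 10²⁶) × (6.62 × 10⁵) / (2.86 × 10⁻⁵))^(1/3)
  = 1.21 × 10⁹ m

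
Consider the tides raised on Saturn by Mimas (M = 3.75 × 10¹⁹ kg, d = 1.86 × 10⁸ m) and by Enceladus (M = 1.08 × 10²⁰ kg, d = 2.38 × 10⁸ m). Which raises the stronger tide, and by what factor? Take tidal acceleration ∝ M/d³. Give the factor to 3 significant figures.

Compare M/d³ for the two perturbers:
Mimas: (3.75 × 10¹⁹) / (1.86 × 10⁸)³ = 5.828 × 10⁻⁶
Enceladus: (1.08 × 10²⁰) / (2.38 × 10⁸)³ = 8.011 × 10⁻⁶
Ratio (larger/smaller) = 1.37

Enceladus, by a factor of ≈ 1.37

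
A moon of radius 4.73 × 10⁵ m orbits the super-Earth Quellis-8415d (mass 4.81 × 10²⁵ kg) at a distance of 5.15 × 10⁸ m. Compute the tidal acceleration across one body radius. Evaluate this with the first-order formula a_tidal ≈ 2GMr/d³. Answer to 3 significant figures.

2.22 × 10⁻⁵ m/s²

Δg = 2GMr/d³
   = 2 × (6.674 × 10⁻¹¹) × (4.81 × 10²⁵) × (4.73 × 10⁵) / (5.15 × 10⁸)³
   = 2.22 × 10⁻⁵ m/s²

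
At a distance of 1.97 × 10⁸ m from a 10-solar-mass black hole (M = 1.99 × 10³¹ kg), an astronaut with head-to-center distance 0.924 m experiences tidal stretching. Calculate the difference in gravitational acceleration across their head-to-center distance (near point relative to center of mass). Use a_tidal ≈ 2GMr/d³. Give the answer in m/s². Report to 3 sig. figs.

Differencing GM/(d−r)² and GM/d² to first order in r/d gives 2GMr/d³.
Δa = 2GMr/d³
   = 2 × (6.674 × 10⁻¹¹) × (1.99 × 10³¹) × (0.924) / (1.97 × 10⁸)³
   = 3.21 × 10⁻⁴ m/s²

3.21 × 10⁻⁴ m/s²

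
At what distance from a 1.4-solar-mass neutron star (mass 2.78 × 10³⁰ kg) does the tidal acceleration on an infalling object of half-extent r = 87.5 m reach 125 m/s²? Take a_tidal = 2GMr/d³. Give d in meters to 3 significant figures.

2GMr/d³ = a_tidal  ⇒  d = (2GMr / a_tidal)^(1/3)
d = (2 × 6.674×10⁻¹¹ × (2.78 × 10³⁰) × (87.5) / (125))^(1/3)
  = 6.38 × 10⁶ m

6.38 × 10⁶ m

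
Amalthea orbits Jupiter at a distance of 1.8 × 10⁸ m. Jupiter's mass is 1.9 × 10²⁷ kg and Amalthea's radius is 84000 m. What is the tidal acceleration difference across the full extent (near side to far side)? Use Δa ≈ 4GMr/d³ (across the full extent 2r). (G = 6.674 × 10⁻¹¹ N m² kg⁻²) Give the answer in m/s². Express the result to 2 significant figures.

Δa = 4GMr/d³
   = 4 × (6.674 × 10⁻¹¹) × (1.9 × 10²⁷) × (84000) / (1.8 × 10⁸)³
   = 7.3 × 10⁻³ m/s²

7.3 × 10⁻³ m/s²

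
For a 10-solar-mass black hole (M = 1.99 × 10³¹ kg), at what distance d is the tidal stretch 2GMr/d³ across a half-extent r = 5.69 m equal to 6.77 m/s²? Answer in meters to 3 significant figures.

1.31 × 10⁷ m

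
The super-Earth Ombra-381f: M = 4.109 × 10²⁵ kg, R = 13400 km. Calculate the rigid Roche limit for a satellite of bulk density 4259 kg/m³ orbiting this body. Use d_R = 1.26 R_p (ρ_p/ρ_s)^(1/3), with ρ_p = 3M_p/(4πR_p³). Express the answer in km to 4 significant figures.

ρ_p = 3M_p/(4πR_p³) = 3 × (4.109 × 10²⁵) / (4π × (1.340 × 10⁷ m)³) = 4077 kg/m³
d_R = 1.26 × 13400 km × (4077/4259)^(1/3)
    = 16640 km

16640 km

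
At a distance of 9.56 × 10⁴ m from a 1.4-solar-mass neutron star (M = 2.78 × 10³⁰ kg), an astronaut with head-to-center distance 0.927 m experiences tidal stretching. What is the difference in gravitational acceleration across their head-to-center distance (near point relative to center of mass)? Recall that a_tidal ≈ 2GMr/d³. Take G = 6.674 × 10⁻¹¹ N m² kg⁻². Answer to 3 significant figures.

3.94 × 10⁵ m/s²

Δa = 2GMr/d³
   = 2 × (6.674 × 10⁻¹¹) × (2.78 × 10³⁰) × (0.927) / (9.56 × 10⁴)³
   = 3.94 × 10⁵ m/s²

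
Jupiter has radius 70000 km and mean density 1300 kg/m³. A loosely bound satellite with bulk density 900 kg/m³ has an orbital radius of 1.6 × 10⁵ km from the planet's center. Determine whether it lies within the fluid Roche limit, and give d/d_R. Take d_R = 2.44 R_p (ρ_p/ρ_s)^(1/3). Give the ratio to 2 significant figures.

inside; d/d_R ≈ 0.83

d_R = 2.44 × (70000 km) × (1300/900)^(1/3) = 1.931 × 10⁵ km
d/d_R = (1.6 × 10⁵) / (1.931 × 10⁵) = 0.83
Since d/d_R < 1, the body is inside the Roche limit.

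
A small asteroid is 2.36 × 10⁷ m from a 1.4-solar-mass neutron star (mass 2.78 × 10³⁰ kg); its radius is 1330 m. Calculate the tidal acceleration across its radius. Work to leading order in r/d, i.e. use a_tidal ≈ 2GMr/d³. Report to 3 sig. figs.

Δg = 2GMr/d³
   = 2 × (6.674 × 10⁻¹¹) × (2.78 × 10³⁰) × (1330) / (2.36 × 10⁷)³
   = 3.75 × 10¹ m/s²

3.75 × 10¹ m/s²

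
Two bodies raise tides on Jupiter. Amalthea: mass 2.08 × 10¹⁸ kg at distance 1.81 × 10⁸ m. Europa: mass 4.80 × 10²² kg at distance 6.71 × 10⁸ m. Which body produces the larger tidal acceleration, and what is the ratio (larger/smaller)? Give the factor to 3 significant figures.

Europa, by a factor of ≈ 453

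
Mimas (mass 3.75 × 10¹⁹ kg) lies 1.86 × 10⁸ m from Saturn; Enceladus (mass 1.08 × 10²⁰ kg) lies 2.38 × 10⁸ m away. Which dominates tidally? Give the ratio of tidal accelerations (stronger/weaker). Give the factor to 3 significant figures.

Tidal acceleration ∝ M/d³, so compare M/d³ for each.
Mimas: (3.75 × 10¹⁹) / (1.86 × 10⁸)³ = 5.828 × 10⁻⁶
Enceladus: (1.08 × 10²⁰) / (2.38 × 10⁸)³ = 8.011 × 10⁻⁶
Ratio (larger/smaller) = 1.37

Enceladus, by a factor of ≈ 1.37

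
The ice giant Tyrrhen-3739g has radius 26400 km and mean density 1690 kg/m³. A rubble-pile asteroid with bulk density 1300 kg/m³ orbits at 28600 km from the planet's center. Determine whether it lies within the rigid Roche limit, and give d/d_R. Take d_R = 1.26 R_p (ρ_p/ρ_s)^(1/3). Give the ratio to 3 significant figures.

d_R = 1.26 × (26400 km) × (1690/1300)^(1/3) = 36300 km
d/d_R = (28600) / (36300) = 0.788
Since d/d_R < 1, the body is inside the Roche limit.

inside; d/d_R ≈ 0.788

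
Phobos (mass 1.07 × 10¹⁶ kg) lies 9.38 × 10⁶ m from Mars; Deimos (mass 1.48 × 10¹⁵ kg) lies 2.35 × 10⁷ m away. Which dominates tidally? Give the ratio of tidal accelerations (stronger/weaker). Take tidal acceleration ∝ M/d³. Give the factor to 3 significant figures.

Tidal acceleration ∝ M/d³, so compare M/d³ for each.
Phobos: (1.07 × 10¹⁶) / (9.38 × 10⁶)³ = 1.297 × 10⁻⁵
Deimos: (1.48 × 10¹⁵) / (2.35 × 10⁷)³ = 1.140 × 10⁻⁷
Ratio (larger/smaller) = 114

Phobos, by a factor of ≈ 114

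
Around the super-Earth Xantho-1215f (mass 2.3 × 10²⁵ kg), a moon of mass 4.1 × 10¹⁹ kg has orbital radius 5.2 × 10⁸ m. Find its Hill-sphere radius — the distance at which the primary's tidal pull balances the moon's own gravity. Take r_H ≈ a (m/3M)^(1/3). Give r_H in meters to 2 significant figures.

4.4 × 10⁶ m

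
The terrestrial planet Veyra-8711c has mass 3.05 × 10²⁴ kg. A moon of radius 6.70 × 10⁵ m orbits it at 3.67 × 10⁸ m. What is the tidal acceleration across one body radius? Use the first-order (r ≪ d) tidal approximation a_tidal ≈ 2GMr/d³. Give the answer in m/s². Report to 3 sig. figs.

Δa = 2GMr/d³
   = 2 × (6.674 × 10⁻¹¹) × (3.05 × 10²⁴) × (6.70 × 10⁵) / (3.67 × 10⁸)³
   = 5.52 × 10⁻⁶ m/s²

5.52 × 10⁻⁶ m/s²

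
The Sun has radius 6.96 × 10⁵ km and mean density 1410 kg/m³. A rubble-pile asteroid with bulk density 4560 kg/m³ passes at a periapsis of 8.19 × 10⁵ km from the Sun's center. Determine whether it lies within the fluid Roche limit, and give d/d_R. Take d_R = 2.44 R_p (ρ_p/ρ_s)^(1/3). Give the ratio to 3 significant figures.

inside; d/d_R ≈ 0.713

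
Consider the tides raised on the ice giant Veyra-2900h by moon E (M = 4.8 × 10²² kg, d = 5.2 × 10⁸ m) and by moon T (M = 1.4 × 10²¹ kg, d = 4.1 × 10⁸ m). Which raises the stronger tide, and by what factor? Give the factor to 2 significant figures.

Tidal stretch scales as M/d³; compute that for each body.
Moon E: (4.8 × 10²²) / (5.2 × 10⁸)³ = 3.414 × 10⁻⁴
Moon T: (1.4 × 10²¹) / (4.1 × 10⁸)³ = 2.031 × 10⁻⁵
Ratio (larger/smaller) = 17

Moon E, by a factor of ≈ 17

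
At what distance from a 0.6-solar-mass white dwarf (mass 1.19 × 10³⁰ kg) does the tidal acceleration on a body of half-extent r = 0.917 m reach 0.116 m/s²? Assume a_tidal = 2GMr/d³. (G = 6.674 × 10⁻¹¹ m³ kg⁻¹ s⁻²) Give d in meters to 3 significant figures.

2GMr/d³ = a_tidal  ⇒  d = (2GMr / a_tidal)^(1/3)
d = (2 × 6.674×10⁻¹¹ × (1.19 × 10³⁰) × (0.917) / (0.116))^(1/3)
  = 1.08 × 10⁷ m

1.08 × 10⁷ m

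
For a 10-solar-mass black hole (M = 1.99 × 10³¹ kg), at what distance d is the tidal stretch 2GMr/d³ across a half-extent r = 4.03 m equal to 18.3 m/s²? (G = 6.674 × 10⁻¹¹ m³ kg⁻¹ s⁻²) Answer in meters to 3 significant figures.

2GMr/d³ = a_tidal  ⇒  d = (2GMr / a_tidal)^(1/3)
d = (2 × 6.674×10⁻¹¹ × (1.99 × 10³¹) × (4.03) / (18.3))^(1/3)
  = 8.36 × 10⁶ m

8.36 × 10⁶ m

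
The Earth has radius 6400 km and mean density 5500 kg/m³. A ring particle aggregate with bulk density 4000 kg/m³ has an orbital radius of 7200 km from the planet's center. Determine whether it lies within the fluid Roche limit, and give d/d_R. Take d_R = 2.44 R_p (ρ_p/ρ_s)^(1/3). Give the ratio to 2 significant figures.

inside; d/d_R ≈ 0.41

d_R = 2.44 × (6400 km) × (5500/4000)^(1/3) = 17360 km
d/d_R = (7200) / (17360) = 0.41
Since d/d_R < 1, the body is inside the Roche limit.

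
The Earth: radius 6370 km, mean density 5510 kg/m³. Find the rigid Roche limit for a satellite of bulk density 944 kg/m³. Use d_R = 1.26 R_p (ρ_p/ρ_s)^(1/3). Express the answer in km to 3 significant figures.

d_R = 1.26 × 6370 km × (5510/944)^(1/3)
    = 14500 km

14500 km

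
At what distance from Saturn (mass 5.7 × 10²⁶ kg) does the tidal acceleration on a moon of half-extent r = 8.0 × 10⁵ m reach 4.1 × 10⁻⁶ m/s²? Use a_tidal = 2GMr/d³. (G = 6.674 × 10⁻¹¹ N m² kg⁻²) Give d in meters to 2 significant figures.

2GMr/d³ = a_tidal  ⇒  d = (2GMr / a_tidal)^(1/3)
d = (2 × 6.674×10⁻¹¹ × (5.7 × 10²⁶) × (8.0 × 10⁵) / (4.1 × 10⁻⁶))^(1/3)
  = 2.5 × 10⁹ m

2.5 × 10⁹ m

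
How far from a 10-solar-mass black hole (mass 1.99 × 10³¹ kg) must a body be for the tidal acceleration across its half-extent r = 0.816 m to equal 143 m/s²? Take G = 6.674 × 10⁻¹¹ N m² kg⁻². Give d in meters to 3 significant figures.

2.47 × 10⁶ m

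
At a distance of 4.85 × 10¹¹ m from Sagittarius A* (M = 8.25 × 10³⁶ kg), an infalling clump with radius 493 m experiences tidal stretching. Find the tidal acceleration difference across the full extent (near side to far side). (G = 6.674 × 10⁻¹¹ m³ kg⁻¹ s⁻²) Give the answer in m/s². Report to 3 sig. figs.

Differencing GM/(d−r)² and GM/(d+r)² to first order in r/d gives 4GMr/d³.
a_tidal = 4GMr/d³
        = 4 × (6.674 × 10⁻¹¹) × (8.25 × 10³⁶) × (493) / (4.85 × 10¹¹)³
        = 9.52 × 10⁻⁶ m/s²

9.52 × 10⁻⁶ m/s²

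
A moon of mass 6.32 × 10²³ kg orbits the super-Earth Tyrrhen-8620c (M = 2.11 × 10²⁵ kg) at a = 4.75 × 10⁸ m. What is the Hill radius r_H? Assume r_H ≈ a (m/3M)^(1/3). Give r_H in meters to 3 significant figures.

1.02 × 10⁸ m

r_H ≈ a (m/3M)^(1/3)
    = (4.75 × 10⁸) × (6.32 × 10²³ / (3 × 2.11 × 10²⁵))^(1/3)
    = 1.02 × 10⁸ m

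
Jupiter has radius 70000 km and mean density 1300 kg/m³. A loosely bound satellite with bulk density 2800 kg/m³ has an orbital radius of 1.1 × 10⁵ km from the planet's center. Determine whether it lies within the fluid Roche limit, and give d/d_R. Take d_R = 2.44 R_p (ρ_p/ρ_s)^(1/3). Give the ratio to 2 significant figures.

d_R = 2.44 × (70000 km) × (1300/2800)^(1/3) = 1.323 × 10⁵ km
d/d_R = (1.1 × 10⁵) / (1.323 × 10⁵) = 0.83
Since d/d_R < 1, the body is inside the Roche limit.

inside; d/d_R ≈ 0.83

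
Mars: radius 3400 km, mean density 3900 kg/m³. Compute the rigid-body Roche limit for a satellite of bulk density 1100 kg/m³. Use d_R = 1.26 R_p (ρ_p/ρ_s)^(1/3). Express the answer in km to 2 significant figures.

d_R = 1.26 × 3400 km × (3900/1100)^(1/3)
    = 6500 km

6500 km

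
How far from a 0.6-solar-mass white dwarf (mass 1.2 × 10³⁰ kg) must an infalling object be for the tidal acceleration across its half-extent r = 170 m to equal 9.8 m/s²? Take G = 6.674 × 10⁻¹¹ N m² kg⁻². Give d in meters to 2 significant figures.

1.4 × 10⁷ m

2GMr/d³ = a_tidal  ⇒  d = (2GMr / a_tidal)^(1/3)
d = (2 × 6.674×10⁻¹¹ × (1.2 × 10³⁰) × (170) / (9.8))^(1/3)
  = 1.4 × 10⁷ m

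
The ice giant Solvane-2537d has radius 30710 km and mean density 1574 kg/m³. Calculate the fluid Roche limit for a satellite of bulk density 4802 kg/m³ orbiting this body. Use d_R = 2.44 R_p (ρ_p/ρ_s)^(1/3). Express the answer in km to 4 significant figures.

d_R = 2.44 × 30710 km × (1574/4802)^(1/3)
    = 51670 km

51670 km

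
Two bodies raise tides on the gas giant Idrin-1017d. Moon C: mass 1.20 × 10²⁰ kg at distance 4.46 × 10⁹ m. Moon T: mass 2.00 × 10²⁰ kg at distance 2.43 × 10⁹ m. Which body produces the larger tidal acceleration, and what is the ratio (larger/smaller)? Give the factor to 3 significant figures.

Moon T, by a factor of ≈ 10.3

The tide-raising term goes as M/d³ (the gradient of a 1/d² field).
Moon C: (1.20 × 10²⁰) / (4.46 × 10⁹)³ = 1.353 × 10⁻⁹
Moon T: (2.00 × 10²⁰) / (2.43 × 10⁹)³ = 1.394 × 10⁻⁸
Ratio (larger/smaller) = 10.3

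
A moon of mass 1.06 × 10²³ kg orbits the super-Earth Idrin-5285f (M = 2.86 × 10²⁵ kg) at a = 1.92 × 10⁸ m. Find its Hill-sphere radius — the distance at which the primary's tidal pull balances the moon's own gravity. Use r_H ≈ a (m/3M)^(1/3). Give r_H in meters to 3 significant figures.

r_H ≈ a (m/3M)^(1/3)
    = (1.92 × 10⁸) × (1.06 × 10²³ / (3 × 2.86 × 10²⁵))^(1/3)
    = 2.06 × 10⁷ m

2.06 × 10⁷ m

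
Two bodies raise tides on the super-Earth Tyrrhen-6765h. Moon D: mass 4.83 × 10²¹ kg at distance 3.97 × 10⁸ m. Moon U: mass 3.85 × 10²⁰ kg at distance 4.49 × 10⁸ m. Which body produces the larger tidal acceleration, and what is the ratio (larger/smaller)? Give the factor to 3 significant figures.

Tidal stretch scales as M/d³; compute that for each body.
Moon D: (4.83 × 10²¹) / (3.97 × 10⁸)³ = 7.719 × 10⁻⁵
Moon U: (3.85 × 10²⁰) / (4.49 × 10⁸)³ = 4.253 × 10⁻⁶
Ratio (larger/smaller) = 18.1

Moon D, by a factor of ≈ 18.1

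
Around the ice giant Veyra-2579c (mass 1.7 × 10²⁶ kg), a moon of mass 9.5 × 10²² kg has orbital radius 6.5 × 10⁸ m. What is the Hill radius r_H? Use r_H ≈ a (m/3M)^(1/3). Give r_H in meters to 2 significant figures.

3.7 × 10⁷ m

r_H ≈ a (m/3M)^(1/3)
    = (6.5 × 10⁸) × (9.5 × 10²² / (3 × 1.7 × 10²⁶))^(1/3)
    = 3.7 × 10⁷ m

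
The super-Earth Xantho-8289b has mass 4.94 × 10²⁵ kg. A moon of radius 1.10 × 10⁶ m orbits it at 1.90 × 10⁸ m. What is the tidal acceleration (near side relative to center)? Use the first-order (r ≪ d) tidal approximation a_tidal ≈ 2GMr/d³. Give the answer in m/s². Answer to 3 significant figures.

1.06 × 10⁻³ m/s²

Δg = 2GMr/d³
   = 2 × (6.674 × 10⁻¹¹) × (4.94 × 10²⁵) × (1.10 × 10⁶) / (1.90 × 10⁸)³
   = 1.06 × 10⁻³ m/s²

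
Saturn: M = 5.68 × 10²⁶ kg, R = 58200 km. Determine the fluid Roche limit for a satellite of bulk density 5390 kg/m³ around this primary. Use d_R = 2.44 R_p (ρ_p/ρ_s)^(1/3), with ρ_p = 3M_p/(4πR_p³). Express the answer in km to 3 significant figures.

ρ_p = 3M_p/(4πR_p³) = 3 × (5.68 × 10²⁶) / (4π × (5.82 × 10⁷ m)³) = 688 kg/m³
d_R = 2.44 × 58200 km × (688/5390)^(1/3)
    = 71500 km

71500 km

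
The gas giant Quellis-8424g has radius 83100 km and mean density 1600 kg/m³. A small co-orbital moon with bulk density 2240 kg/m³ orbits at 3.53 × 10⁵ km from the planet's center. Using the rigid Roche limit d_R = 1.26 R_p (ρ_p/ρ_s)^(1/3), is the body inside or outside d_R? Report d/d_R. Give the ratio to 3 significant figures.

d_R = 1.26 × (83100 km) × (1600/2240)^(1/3) = 93600 km
d/d_R = (3.53 × 10⁵) / (93600) = 3.77
Since d/d_R > 1, the body is outside the Roche limit.

outside; d/d_R ≈ 3.77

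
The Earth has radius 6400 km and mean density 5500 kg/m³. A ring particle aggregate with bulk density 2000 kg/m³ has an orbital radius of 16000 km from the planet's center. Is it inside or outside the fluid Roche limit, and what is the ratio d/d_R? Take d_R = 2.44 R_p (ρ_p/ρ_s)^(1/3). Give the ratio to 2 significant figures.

inside; d/d_R ≈ 0.73

d_R = 2.44 × (6400 km) × (5500/2000)^(1/3) = 21880 km
d/d_R = (16000) / (21880) = 0.73
Since d/d_R < 1, the body is inside the Roche limit.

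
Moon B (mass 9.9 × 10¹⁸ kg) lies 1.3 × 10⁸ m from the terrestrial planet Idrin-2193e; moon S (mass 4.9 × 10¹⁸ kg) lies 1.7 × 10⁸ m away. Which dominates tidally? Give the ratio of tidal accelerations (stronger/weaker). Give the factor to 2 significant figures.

Moon B, by a factor of ≈ 4.5

Compare M/d³ for the two perturbers:
Moon B: (9.9 × 10¹⁸) / (1.3 × 10⁸)³ = 4.506 × 10⁻⁶
Moon S: (4.9 × 10¹⁸) / (1.7 × 10⁸)³ = 9.974 × 10⁻⁷
Ratio (larger/smaller) = 4.5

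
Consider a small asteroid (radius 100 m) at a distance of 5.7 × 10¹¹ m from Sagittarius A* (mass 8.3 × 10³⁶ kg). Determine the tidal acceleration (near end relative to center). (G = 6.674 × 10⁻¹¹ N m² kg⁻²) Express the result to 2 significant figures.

The tidal stretch is the gradient of GM/d² times the body's extent r, hence the 1/d³ dependence.
Δa = 2GMr/d³
   = 2 × (6.674 × 10⁻¹¹) × (8.3 × 10³⁶) × (100) / (5.7 × 10¹¹)³
   = 6.0 × 10⁻⁷ m/s²

6.0 × 10⁻⁷ m/s²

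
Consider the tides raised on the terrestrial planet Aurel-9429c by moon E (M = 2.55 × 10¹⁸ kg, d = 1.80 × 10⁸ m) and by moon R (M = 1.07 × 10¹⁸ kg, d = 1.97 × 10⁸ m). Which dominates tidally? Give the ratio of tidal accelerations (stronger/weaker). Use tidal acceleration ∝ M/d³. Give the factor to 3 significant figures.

The tide-raising term goes as M/d³ (the gradient of a 1/d² field).
Moon E: (2.55 × 10¹⁸) / (1.80 × 10⁸)³ = 4.372 × 10⁻⁷
Moon R: (1.07 × 10¹⁸) / (1.97 × 10⁸)³ = 1.400 × 10⁻⁷
Ratio (larger/smaller) = 3.12

Moon E, by a factor of ≈ 3.12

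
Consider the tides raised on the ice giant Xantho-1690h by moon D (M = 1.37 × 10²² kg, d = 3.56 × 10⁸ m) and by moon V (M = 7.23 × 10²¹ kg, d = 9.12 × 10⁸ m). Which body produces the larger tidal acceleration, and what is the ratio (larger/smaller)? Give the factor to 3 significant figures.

Tidal acceleration ∝ M/d³, so compare M/d³ for each.
Moon D: (1.37 × 10²²) / (3.56 × 10⁸)³ = 3.036 × 10⁻⁴
Moon V: (7.23 × 10²¹) / (9.12 × 10⁸)³ = 9.531 × 10⁻⁶
Ratio (larger/smaller) = 31.9

Moon D, by a factor of ≈ 31.9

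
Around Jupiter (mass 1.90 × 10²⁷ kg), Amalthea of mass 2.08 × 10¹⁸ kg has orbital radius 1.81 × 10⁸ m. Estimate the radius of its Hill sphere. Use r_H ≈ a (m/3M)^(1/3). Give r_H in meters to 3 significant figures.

1.29 × 10⁵ m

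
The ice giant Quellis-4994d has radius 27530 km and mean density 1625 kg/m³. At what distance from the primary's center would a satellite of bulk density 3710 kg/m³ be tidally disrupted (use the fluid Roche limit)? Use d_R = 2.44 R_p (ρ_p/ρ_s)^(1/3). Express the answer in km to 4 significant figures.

51010 km

d_R = 2.44 × 27530 km × (1625/3710)^(1/3)
    = 51010 km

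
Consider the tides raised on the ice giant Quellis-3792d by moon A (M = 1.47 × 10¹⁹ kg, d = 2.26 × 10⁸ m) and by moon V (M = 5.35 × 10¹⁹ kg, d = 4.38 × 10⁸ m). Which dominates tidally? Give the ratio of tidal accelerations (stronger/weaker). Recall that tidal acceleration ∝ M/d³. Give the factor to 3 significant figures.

Tidal stretch scales as M/d³; compute that for each body.
Moon A: (1.47 × 10¹⁹) / (2.26 × 10⁸)³ = 1.273 × 10⁻⁶
Moon V: (5.35 × 10¹⁹) / (4.38 × 10⁸)³ = 6.367 × 10⁻⁷
Ratio (larger/smaller) = 2.00

Moon A, by a factor of ≈ 2.00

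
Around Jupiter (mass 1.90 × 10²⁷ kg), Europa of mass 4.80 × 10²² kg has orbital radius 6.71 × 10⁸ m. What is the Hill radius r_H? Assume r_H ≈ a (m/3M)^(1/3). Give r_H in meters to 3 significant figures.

1.37 × 10⁷ m

r_H ≈ a (m/3M)^(1/3)
    = (6.71 × 10⁸) × (4.80 × 10²² / (3 × 1.90 × 10²⁷))^(1/3)
    = 1.37 × 10⁷ m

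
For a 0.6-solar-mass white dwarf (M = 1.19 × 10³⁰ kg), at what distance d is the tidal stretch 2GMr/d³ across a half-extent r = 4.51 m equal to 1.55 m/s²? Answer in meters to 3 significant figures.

2GMr/d³ = a_tidal  ⇒  d = (2GMr / a_tidal)^(1/3)
d = (2 × 6.674×10⁻¹¹ × (1.19 × 10³⁰) × (4.51) / (1.55))^(1/3)
  = 7.73 × 10⁶ m

7.73 × 10⁶ m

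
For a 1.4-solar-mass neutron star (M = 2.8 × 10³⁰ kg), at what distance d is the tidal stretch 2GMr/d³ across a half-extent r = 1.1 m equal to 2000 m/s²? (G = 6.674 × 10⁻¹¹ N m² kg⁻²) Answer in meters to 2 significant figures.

5.9 × 10⁵ m

2GMr/d³ = a_tidal  ⇒  d = (2GMr / a_tidal)^(1/3)
d = (2 × 6.674×10⁻¹¹ × (2.8 × 10³⁰) × (1.1) / (2000))^(1/3)
  = 5.9 × 10⁵ m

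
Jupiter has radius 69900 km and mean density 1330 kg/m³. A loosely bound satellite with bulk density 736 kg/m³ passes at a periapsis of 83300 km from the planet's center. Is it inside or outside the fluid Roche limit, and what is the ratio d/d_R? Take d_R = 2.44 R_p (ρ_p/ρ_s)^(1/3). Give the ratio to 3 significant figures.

d_R = 2.44 × (69900 km) × (1330/736)^(1/3) = 2.077 × 10⁵ km
d/d_R = (83300) / (2.077 × 10⁵) = 0.401
Since d/d_R < 1, the body is inside the Roche limit.

inside; d/d_R ≈ 0.401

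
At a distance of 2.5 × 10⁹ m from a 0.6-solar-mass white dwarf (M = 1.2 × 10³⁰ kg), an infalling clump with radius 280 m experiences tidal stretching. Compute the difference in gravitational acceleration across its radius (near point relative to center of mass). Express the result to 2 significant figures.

Since r ≪ d, expand the inverse-square field across one radius to get the leading 2GMr/d³ term.
a_tidal = 2GMr/d³
        = 2 × (6.674 × 10⁻¹¹) × (1.2 × 10³⁰) × (280) / (2.5 × 10⁹)³
        = 2.9 × 10⁻⁶ m/s²

2.9 × 10⁻⁶ m/s²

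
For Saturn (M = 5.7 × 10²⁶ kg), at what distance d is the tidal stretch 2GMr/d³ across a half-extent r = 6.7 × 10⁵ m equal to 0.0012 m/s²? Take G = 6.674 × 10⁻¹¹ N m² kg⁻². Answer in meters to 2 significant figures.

3.5 × 10⁸ m

2GMr/d³ = a_tidal  ⇒  d = (2GMr / a_tidal)^(1/3)
d = (2 × 6.674×10⁻¹¹ × (5.7 × 10²⁶) × (6.7 × 10⁵) / (0.0012))^(1/3)
  = 3.5 × 10⁸ m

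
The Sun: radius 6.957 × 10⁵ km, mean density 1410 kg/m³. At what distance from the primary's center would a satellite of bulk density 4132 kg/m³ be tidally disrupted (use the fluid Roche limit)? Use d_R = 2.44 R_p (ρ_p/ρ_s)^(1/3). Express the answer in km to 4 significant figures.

1.186 × 10⁶ km

d_R = 2.44 × 6.957 × 10⁵ km × (1410/4132)^(1/3)
    = 1.186 × 10⁶ km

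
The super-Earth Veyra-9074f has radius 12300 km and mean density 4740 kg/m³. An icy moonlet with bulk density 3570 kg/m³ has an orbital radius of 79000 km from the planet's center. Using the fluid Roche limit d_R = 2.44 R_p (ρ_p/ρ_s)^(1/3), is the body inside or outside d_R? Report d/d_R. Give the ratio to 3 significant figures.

outside; d/d_R ≈ 2.39

d_R = 2.44 × (12300 km) × (4740/3570)^(1/3) = 32990 km
d/d_R = (79000) / (32990) = 2.39
Since d/d_R > 1, the body is outside the Roche limit.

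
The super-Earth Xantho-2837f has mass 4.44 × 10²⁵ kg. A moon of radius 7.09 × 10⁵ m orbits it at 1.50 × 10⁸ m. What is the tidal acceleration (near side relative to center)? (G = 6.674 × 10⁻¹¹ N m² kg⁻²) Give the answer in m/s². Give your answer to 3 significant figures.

1.25 × 10⁻³ m/s²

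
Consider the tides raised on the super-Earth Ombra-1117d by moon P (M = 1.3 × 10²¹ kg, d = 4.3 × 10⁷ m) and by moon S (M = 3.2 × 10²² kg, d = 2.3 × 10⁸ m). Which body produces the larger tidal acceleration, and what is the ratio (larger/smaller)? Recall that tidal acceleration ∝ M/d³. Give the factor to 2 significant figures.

Moon P, by a factor of ≈ 6.2

Compare M/d³ for the two perturbers:
Moon P: (1.3 × 10²¹) / (4.3 × 10⁷)³ = 1.635 × 10⁻²
Moon S: (3.2 × 10²²) / (2.3 × 10⁸)³ = 2.630 × 10⁻³
Ratio (larger/smaller) = 6.2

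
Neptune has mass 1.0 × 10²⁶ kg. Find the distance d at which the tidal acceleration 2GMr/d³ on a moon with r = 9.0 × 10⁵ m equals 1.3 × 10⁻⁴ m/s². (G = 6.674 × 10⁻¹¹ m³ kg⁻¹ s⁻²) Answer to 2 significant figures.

4.5 × 10⁸ m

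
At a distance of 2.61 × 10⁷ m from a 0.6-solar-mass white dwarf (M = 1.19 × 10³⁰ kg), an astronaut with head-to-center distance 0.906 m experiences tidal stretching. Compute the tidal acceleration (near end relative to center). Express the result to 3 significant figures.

8.09 × 10⁻³ m/s²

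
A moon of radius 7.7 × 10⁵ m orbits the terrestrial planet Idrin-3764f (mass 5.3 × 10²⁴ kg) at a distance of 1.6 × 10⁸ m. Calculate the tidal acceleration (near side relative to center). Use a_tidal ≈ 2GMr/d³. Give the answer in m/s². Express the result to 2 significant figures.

1.3 × 10⁻⁴ m/s²

Since r ≪ d, expand the inverse-square field across one radius to get the leading 2GMr/d³ term.
a_tidal = 2GMr/d³
        = 2 × (6.674 × 10⁻¹¹) × (5.3 × 10²⁴) × (7.7 × 10⁵) / (1.6 × 10⁸)³
        = 1.3 × 10⁻⁴ m/s²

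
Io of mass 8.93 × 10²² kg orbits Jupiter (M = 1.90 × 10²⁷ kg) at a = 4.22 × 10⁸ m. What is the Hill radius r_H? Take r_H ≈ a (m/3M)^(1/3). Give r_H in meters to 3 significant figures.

r_H ≈ a (m/3M)^(1/3)
    = (4.22 × 10⁸) × (8.93 × 10²² / (3 × 1.90 × 10²⁷))^(1/3)
    = 1.06 × 10⁷ m

1.06 × 10⁷ m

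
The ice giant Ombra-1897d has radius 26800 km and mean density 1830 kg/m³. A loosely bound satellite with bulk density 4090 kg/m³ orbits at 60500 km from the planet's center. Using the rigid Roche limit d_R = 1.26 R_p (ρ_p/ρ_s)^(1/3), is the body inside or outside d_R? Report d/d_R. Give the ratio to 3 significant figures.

d_R = 1.26 × (26800 km) × (1830/4090)^(1/3) = 25830 km
d/d_R = (60500) / (25830) = 2.34
Since d/d_R > 1, the body is outside the Roche limit.

outside; d/d_R ≈ 2.34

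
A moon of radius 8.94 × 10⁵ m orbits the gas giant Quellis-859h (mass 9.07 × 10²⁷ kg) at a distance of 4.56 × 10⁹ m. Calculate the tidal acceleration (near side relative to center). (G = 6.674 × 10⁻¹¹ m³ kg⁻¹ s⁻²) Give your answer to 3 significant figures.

1.14 × 10⁻⁵ m/s²

The tidal stretch is the gradient of GM/d² times the body's extent r, hence the 1/d³ dependence.
Δa = 2GMr/d³
   = 2 × (6.674 × 10⁻¹¹) × (9.07 × 10²⁷) × (8.94 × 10⁵) / (4.56 × 10⁹)³
   = 1.14 × 10⁻⁵ m/s²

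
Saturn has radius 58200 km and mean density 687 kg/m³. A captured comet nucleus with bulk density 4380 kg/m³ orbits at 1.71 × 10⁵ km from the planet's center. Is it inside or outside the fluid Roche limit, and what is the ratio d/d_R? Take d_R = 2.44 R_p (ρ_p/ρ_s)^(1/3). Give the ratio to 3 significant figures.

d_R = 2.44 × (58200 km) × (687/4380)^(1/3) = 76580 km
d/d_R = (1.71 × 10⁵) / (76580) = 2.23
Since d/d_R > 1, the body is outside the Roche limit.

outside; d/d_R ≈ 2.23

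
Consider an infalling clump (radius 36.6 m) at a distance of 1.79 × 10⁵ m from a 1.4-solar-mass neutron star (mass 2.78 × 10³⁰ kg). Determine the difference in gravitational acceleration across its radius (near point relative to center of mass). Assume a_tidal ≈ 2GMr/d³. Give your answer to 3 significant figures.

Δa = 2GMr/d³
   = 2 × (6.674 × 10⁻¹¹) × (2.78 × 10³⁰) × (36.6) / (1.79 × 10⁵)³
   = 2.37 × 10⁶ m/s²

2.37 × 10⁶ m/s²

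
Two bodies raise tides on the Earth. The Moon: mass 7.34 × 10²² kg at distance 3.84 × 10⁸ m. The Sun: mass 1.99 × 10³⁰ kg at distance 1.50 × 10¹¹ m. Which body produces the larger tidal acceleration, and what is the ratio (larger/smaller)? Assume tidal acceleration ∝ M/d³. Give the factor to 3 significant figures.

The Moon, by a factor of ≈ 2.20

Compare M/d³ for the two perturbers:
The Moon: (7.34 × 10²²) / (3.84 × 10⁸)³ = 1.296 × 10⁻³
The Sun: (1.99 × 10³⁰) / (1.50 × 10¹¹)³ = 5.896 × 10⁻⁴
Ratio (larger/smaller) = 2.20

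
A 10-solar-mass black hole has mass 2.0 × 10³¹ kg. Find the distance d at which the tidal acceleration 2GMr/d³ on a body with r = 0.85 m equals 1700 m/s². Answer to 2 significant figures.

1.1 × 10⁶ m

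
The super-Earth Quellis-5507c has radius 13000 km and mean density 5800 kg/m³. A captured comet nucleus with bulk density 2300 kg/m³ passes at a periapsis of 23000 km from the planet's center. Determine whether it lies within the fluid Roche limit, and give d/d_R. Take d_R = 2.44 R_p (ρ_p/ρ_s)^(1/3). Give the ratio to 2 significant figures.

d_R = 2.44 × (13000 km) × (5800/2300)^(1/3) = 43180 km
d/d_R = (23000) / (43180) = 0.53
Since d/d_R < 1, the body is inside the Roche limit.

inside; d/d_R ≈ 0.53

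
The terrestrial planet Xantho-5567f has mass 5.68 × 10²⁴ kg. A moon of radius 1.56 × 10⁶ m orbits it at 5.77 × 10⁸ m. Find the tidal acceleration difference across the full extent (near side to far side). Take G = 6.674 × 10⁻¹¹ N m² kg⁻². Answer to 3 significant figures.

1.23 × 10⁻⁵ m/s²

a_tidal = 4GMr/d³
        = 4 × (6.674 × 10⁻¹¹) × (5.68 × 10²⁴) × (1.56 × 10⁶) / (5.77 × 10⁸)³
        = 1.23 × 10⁻⁵ m/s²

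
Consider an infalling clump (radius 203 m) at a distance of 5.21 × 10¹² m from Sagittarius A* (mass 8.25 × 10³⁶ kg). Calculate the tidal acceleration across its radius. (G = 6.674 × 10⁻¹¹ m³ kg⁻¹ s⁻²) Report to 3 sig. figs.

Δa = 2GMr/d³
   = 2 × (6.674 × 10⁻¹¹) × (8.25 × 10³⁶) × (203) / (5.21 × 10¹²)³
   = 1.58 × 10⁻⁹ m/s²

1.58 × 10⁻⁹ m/s²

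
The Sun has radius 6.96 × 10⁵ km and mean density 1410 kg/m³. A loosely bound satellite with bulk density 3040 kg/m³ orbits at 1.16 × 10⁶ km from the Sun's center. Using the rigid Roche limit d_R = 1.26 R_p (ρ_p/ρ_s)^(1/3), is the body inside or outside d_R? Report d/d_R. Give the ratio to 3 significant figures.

outside; d/d_R ≈ 1.71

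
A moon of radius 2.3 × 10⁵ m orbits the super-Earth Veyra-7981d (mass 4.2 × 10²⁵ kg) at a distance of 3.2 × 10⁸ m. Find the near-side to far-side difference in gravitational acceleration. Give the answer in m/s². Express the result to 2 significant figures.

Δa = 4GMr/d³
   = 4 × (6.674 × 10⁻¹¹) × (4.2 × 10²⁵) × (2.3 × 10⁵) / (3.2 × 10⁸)³
   = 7.9 × 10⁻⁵ m/s²

7.9 × 10⁻⁵ m/s²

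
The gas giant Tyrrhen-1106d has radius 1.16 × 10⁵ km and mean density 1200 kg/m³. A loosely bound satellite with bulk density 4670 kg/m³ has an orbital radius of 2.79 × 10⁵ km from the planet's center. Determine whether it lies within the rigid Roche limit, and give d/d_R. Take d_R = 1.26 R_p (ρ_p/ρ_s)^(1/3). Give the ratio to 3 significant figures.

d_R = 1.26 × (1.16 × 10⁵ km) × (1200/4670)^(1/3) = 92920 km
d/d_R = (2.79 × 10⁵) / (92920) = 3.00
Since d/d_R > 1, the body is outside the Roche limit.

outside; d/d_R ≈ 3.00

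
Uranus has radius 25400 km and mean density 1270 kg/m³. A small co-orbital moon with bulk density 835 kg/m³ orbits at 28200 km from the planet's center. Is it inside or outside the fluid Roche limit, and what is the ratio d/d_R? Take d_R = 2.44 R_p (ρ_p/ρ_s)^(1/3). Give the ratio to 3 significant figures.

inside; d/d_R ≈ 0.396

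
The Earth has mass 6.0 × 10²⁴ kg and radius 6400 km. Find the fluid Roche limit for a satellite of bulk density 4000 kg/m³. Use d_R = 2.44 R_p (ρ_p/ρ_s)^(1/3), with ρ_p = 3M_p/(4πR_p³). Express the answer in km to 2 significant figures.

17000 km

ρ_p = 3M_p/(4πR_p³) = 3 × (6.0 × 10²⁴) / (4π × (6.4 × 10⁶ m)³) = 5500 kg/m³
d_R = 2.44 × 6400 km × (5500/4000)^(1/3)
    = 17000 km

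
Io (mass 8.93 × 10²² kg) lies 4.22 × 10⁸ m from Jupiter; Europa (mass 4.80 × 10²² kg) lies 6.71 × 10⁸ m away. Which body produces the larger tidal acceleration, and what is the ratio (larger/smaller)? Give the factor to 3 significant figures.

Io, by a factor of ≈ 7.48

Compare M/d³ for the two perturbers:
Io: (8.93 × 10²²) / (4.22 × 10⁸)³ = 1.188 × 10⁻³
Europa: (4.80 × 10²²) / (6.71 × 10⁸)³ = 1.589 × 10⁻⁴
Ratio (larger/smaller) = 7.48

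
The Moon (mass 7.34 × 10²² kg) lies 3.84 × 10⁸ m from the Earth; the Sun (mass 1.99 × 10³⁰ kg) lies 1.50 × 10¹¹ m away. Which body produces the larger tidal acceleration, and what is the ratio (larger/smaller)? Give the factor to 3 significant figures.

The Moon, by a factor of ≈ 2.20

Tidal stretch scales as M/d³; compute that for each body.
The Moon: (7.34 × 10²²) / (3.84 × 10⁸)³ = 1.296 × 10⁻³
The Sun: (1.99 × 10³⁰) / (1.50 × 10¹¹)³ = 5.896 × 10⁻⁴
Ratio (larger/smaller) = 2.20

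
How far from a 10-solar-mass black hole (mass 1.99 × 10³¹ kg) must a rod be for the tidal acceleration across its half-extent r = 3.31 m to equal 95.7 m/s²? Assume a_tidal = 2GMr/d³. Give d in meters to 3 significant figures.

4.51 × 10⁶ m

2GMr/d³ = a_tidal  ⇒  d = (2GMr / a_tidal)^(1/3)
d = (2 × 6.674×10⁻¹¹ × (1.99 × 10³¹) × (3.31) / (95.7))^(1/3)
  = 4.51 × 10⁶ m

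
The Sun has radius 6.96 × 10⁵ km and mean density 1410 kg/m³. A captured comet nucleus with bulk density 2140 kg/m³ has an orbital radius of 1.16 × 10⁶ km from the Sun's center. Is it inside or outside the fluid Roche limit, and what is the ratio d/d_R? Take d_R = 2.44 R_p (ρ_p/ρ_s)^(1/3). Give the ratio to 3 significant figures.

d_R = 2.44 × (6.96 × 10⁵ km) × (1410/2140)^(1/3) = 1.478 × 10⁶ km
d/d_R = (1.16 × 10⁶) / (1.478 × 10⁶) = 0.785
Since d/d_R < 1, the body is inside the Roche limit.

inside; d/d_R ≈ 0.785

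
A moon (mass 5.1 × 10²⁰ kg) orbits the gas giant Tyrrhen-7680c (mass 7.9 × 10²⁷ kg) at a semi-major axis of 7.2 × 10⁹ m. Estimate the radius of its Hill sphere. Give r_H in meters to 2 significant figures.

r_H ≈ a (m/3M)^(1/3)
    = (7.2 × 10⁹) × (5.1 × 10²⁰ / (3 × 7.9 × 10²⁷))^(1/3)
    = 2.0 × 10⁷ m

2.0 × 10⁷ m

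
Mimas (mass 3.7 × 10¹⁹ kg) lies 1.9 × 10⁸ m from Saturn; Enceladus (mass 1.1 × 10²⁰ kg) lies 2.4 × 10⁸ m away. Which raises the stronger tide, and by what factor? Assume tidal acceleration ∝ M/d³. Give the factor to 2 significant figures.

Tidal stretch scales as M/d³; compute that for each body.
Mimas: (3.7 × 10¹⁹) / (1.9 × 10⁸)³ = 5.394 × 10⁻⁶
Enceladus: (1.1 × 10²⁰) / (2.4 × 10⁸)³ = 7.957 × 10⁻⁶
Ratio (larger/smaller) = 1.5

Enceladus, by a factor of ≈ 1.5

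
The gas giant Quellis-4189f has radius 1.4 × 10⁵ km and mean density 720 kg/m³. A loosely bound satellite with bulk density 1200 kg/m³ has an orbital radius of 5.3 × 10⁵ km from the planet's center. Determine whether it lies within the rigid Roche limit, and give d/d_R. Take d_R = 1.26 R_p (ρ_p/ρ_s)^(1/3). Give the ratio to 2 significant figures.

outside; d/d_R ≈ 3.6

d_R = 1.26 × (1.4 × 10⁵ km) × (720/1200)^(1/3) = 1.488 × 10⁵ km
d/d_R = (5.3 × 10⁵) / (1.488 × 10⁵) = 3.6
Since d/d_R > 1, the body is outside the Roche limit.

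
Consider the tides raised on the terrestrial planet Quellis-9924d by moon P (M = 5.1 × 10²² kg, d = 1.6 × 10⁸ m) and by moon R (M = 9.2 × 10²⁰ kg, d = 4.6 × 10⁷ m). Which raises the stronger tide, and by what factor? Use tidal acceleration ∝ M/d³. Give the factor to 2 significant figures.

Moon P, by a factor of ≈ 1.3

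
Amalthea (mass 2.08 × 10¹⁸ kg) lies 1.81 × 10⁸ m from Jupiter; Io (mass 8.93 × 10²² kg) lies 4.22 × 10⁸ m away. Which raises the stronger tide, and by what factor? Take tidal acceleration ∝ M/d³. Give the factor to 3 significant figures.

Compare M/d³ for the two perturbers:
Amalthea: (2.08 × 10¹⁸) / (1.81 × 10⁸)³ = 3.508 × 10⁻⁷
Io: (8.93 × 10²²) / (4.22 × 10⁸)³ = 1.188 × 10⁻³
Ratio (larger/smaller) = 3390

Io, by a factor of ≈ 3390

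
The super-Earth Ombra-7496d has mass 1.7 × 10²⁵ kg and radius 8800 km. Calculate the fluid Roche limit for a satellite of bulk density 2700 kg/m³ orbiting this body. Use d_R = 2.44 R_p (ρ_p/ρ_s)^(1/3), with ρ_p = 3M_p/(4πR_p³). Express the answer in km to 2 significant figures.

28000 km

ρ_p = 3M_p/(4πR_p³) = 3 × (1.7 × 10²⁵) / (4π × (8.8 × 10⁶ m)³) = 6000 kg/m³
d_R = 2.44 × 8800 km × (6000/2700)^(1/3)
    = 28000 km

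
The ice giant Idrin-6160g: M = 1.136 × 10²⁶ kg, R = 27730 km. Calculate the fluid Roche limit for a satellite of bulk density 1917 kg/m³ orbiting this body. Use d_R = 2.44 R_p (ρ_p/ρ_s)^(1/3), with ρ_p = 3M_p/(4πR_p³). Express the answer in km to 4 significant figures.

59010 km

ρ_p = 3M_p/(4πR_p³) = 3 × (1.136 × 10²⁶) / (4π × (2.773 × 10⁷ m)³) = 1272 kg/m³
d_R = 2.44 × 27730 km × (1272/1917)^(1/3)
    = 59010 km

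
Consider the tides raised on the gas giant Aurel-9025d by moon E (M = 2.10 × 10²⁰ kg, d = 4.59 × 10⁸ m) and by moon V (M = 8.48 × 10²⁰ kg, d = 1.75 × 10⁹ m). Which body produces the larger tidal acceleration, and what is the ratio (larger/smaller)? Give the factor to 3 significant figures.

Moon E, by a factor of ≈ 13.7

Tidal acceleration ∝ M/d³, so compare M/d³ for each.
Moon E: (2.10 × 10²⁰) / (4.59 × 10⁸)³ = 2.172 × 10⁻⁶
Moon V: (8.48 × 10²⁰) / (1.75 × 10⁹)³ = 1.582 × 10⁻⁷
Ratio (larger/smaller) = 13.7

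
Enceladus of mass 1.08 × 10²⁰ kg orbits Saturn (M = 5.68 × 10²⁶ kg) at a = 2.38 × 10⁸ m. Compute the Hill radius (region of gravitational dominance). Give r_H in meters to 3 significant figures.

r_H ≈ a (m/3M)^(1/3)
    = (2.38 × 10⁸) × (1.08 × 10²⁰ / (3 × 5.68 × 10²⁶))^(1/3)
    = 9.49 × 10⁵ m

9.49 × 10⁵ m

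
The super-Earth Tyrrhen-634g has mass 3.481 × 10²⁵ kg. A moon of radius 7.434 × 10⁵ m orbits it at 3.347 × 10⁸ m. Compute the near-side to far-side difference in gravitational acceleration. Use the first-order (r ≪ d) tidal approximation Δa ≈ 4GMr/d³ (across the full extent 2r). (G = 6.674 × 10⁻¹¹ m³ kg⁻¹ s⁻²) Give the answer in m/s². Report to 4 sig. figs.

1.842 × 10⁻⁴ m/s²

Differencing GM/(d−r)² and GM/(d+r)² to first order in r/d gives 4GMr/d³.
Δa = 4GMr/d³
   = 4 × (6.674 × 10⁻¹¹) × (3.481 × 10²⁵) × (7.434 × 10⁵) / (3.347 × 10⁸)³
   = 1.842 × 10⁻⁴ m/s²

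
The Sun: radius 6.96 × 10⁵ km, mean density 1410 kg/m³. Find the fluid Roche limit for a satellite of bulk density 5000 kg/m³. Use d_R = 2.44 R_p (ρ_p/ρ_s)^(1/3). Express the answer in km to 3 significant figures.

1.11 × 10⁶ km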